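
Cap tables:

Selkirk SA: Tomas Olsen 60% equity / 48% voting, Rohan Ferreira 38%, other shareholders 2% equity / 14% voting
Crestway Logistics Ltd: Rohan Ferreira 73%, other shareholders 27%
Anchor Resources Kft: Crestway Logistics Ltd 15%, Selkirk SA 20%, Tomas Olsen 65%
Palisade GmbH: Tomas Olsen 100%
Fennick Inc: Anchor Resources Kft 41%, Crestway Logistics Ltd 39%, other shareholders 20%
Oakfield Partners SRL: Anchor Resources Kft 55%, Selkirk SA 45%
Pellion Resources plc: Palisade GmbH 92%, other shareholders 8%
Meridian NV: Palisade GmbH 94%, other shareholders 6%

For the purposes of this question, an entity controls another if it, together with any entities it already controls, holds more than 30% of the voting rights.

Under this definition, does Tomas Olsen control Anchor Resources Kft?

Yes

Tomas holds 48% of Selkirk, so Tomas controls Selkirk.
Selkirk and Tomas together hold 20% + 65% = 85% of Anchor, so Tomas controls Anchor.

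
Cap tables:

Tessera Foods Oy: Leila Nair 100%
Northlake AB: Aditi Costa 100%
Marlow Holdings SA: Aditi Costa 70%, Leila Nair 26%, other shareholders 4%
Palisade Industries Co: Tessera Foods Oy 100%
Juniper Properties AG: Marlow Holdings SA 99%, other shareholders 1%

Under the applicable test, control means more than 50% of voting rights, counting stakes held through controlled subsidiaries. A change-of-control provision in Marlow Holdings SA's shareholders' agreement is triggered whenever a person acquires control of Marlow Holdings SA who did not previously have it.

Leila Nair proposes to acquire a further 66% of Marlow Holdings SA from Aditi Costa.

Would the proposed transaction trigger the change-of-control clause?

The purchase adds only to Leila's holdings (Aditi's stake shrinks), so Leila is the only person who could newly come to control Marlow.
Leila holds 100% of Tessera, so Leila controls Tessera.
Tessera holds 100% of Palisade, so Leila controls Palisade.
In Marlow, Leila's side holds only 26%, not > 50%.
So before the transaction, Leila does not control Marlow.
After the purchase, Leila's direct stake in Marlow rises to 26% + 66% = 92%, and Aditi's stake falls to 4%.
Leila holds 92% of Marlow, so Leila controls Marlow.
Leila did not control Marlow before and does after, so the clause is triggered.

Yes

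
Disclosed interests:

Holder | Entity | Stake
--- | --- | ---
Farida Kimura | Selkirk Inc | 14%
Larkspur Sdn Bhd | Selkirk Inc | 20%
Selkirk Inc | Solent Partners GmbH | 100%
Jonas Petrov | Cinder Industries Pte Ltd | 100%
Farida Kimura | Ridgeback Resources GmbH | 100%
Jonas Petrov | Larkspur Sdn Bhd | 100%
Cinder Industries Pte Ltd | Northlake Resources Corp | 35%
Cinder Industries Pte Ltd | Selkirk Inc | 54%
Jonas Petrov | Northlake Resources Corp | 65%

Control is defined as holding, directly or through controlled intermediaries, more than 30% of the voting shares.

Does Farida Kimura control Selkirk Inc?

No

Farida holds 100% of Ridgeback, so Farida controls Ridgeback.
In Selkirk, Farida's side holds only 14%, not > 30%.
So Farida does not control Selkirk.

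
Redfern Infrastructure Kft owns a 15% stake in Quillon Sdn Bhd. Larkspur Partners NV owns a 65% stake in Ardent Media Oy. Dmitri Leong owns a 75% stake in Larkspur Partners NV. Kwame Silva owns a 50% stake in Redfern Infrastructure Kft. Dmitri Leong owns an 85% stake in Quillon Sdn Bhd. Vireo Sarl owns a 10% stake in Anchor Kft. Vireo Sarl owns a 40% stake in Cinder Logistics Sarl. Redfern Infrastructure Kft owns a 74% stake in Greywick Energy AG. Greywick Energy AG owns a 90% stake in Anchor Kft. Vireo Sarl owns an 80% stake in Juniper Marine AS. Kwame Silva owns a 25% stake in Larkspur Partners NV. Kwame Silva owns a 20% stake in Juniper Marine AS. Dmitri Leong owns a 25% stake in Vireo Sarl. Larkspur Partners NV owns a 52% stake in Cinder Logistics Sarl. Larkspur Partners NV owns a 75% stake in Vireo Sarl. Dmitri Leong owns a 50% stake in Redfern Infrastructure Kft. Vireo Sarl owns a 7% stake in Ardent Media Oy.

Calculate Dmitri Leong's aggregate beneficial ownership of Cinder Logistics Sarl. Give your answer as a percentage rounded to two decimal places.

71.50%

Dmitri reaches Cinder along 3 paths.
Via Larkspur: 75% × 52% = 39%.
Via Vireo: 25% × 40% = 10%.
Via Larkspur → Vireo: 75% × 75% × 40% = 22.5%.
Total: 39% + 10% + 22.5% = 71.5%.
Rounded: 71.50%.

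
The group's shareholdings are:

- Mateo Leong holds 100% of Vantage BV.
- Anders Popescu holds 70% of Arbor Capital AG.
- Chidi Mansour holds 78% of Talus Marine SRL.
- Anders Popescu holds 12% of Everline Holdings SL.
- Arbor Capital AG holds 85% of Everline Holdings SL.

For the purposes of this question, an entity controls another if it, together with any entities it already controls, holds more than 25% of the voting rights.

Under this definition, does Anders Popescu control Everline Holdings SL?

Anders holds 70% of Arbor, so Anders controls Arbor.
Arbor and Anders together hold 85% + 12% = 97% of Everline, so Anders controls Everline.

Yes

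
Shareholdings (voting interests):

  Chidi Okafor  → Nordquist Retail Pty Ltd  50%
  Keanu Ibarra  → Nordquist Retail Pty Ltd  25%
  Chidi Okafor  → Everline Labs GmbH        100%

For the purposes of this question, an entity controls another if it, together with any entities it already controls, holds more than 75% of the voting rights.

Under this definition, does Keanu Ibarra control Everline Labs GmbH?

No

Keanu's largest direct stake is 25% in Nordquist, which does not meet the threshold, so Keanu controls no company.
Neither Keanu nor any entity Keanu controls holds any voting interest in Everline.
So Keanu does not control Everline.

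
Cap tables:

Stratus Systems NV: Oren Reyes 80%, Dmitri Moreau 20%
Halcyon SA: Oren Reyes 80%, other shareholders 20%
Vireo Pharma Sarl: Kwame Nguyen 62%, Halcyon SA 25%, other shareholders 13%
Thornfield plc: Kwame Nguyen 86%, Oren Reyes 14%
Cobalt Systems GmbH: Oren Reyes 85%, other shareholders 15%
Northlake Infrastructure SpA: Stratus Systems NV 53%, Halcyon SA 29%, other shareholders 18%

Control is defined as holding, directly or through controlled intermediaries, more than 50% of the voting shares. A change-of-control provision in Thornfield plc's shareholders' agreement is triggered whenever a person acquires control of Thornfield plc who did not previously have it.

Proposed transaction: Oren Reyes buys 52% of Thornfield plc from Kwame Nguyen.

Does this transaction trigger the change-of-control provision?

Yes

The purchase adds only to Oren's holdings (Kwame's stake shrinks), so Oren is the only person who could newly come to control Thornfield.
Oren holds 80% of Stratus, so Oren controls Stratus.
Oren holds 80% of Halcyon, so Oren controls Halcyon.
Oren holds 85% of Cobalt, so Oren controls Cobalt.
Stratus and Halcyon together hold 53% + 29% = 82% of Northlake, so Oren controls Northlake.
In Thornfield, Oren's side holds only 14%, not > 50%.
So before the transaction, Oren does not control Thornfield.
After the purchase, Oren's direct stake in Thornfield rises to 14% + 52% = 66%, and Kwame's stake falls to 34%.
Oren holds 66% of Thornfield, so Oren controls Thornfield.
Oren did not control Thornfield before and does after, so the clause is triggered.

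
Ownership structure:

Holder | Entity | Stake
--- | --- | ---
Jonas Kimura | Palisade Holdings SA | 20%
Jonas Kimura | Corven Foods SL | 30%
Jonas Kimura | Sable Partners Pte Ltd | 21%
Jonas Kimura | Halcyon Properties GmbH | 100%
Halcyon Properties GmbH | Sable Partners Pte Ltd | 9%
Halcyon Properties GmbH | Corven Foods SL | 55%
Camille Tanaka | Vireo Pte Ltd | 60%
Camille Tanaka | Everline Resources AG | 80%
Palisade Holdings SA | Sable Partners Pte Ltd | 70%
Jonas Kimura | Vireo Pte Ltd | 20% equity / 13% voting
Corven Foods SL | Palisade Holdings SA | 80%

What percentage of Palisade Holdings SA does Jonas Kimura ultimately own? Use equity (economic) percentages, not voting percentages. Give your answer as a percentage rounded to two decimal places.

Jonas reaches Palisade along 3 paths.
Direct stake: 20% = 20%.
Via Corven: 30% × 80% = 24%.
Via Halcyon → Corven: 100% × 55% × 80% = 44%.
Total: 20% + 24% + 44% = 88%.
Rounded: 88.00%.

88.00%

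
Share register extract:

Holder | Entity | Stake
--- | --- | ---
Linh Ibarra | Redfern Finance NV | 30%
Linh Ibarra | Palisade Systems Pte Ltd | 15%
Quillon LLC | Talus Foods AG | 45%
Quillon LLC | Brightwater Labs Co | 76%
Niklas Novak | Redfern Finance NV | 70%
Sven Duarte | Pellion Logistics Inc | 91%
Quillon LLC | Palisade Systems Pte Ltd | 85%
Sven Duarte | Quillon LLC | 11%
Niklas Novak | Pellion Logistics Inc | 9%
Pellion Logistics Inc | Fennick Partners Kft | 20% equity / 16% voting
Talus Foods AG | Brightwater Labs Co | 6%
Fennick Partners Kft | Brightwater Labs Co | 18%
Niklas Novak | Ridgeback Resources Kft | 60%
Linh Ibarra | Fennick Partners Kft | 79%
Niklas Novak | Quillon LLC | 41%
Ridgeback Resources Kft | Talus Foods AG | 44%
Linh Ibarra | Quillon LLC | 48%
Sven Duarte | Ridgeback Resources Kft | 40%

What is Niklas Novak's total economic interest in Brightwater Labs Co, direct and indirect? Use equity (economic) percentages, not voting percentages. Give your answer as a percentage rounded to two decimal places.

34.18%

Niklas reaches Brightwater along 4 paths.
Via Pellion → Fennick: 9% × 20% × 18% = 0.324%.
Via Ridgeback → Talus: 60% × 44% × 6% = 1.584%.
Via Quillon → Talus: 41% × 45% × 6% = 1.107%.
Via Quillon: 41% × 76% = 31.16%.
Total: 0.324% + 1.584% + 1.107% + 31.16% = 34.175%.
Rounded: 34.18%.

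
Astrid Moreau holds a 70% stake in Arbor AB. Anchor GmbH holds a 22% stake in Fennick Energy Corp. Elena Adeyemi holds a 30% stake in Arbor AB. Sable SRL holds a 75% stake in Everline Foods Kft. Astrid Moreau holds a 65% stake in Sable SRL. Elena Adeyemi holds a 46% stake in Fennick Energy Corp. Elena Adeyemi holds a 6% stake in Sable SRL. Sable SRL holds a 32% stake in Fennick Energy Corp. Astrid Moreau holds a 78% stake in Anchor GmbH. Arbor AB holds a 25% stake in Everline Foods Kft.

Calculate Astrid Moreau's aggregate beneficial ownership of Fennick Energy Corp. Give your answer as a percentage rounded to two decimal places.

Astrid reaches Fennick along 2 paths.
Via Sable: 65% × 32% = 20.8%.
Via Anchor: 78% × 22% = 17.16%.
Total: 20.8% + 17.16% = 37.96%.

37.96%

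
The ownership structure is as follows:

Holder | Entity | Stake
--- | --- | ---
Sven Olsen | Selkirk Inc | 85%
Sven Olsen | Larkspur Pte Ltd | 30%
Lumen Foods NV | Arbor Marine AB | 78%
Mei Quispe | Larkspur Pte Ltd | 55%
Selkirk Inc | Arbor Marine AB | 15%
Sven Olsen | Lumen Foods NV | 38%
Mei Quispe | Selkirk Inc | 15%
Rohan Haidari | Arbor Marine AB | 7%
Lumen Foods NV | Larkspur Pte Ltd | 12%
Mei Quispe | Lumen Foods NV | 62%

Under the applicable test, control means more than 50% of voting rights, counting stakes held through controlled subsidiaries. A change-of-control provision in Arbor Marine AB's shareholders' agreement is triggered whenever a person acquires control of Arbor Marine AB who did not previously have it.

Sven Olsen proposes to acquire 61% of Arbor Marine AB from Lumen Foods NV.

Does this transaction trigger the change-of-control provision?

The purchase adds only to Sven's holdings (Lumen's stake shrinks), so Sven is the only person who could newly come to control Arbor.
Sven holds 85% of Selkirk, so Sven controls Selkirk.
In Arbor, Sven's side holds only 15%, not > 50%.
So before the transaction, Sven does not control Arbor.
After the purchase, Sven holds 61% of Arbor directly, and Lumen's stake falls to 17%.
Selkirk and Sven together hold 15% + 61% = 76% of Arbor, so Sven controls Arbor.
Sven did not control Arbor before and does after, so the clause is triggered.

Yes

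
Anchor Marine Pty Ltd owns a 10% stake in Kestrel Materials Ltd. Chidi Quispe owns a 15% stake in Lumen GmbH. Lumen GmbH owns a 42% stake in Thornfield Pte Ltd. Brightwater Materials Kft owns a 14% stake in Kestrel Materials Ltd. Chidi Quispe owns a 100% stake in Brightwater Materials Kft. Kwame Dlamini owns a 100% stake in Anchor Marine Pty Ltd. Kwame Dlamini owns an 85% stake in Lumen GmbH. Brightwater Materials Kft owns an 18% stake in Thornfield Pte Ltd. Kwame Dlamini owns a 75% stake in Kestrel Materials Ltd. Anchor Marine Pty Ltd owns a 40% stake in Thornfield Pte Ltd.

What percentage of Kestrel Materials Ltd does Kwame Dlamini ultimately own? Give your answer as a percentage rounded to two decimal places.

Kwame reaches Kestrel along 2 paths.
Via Anchor: 100% × 10% = 10%.
Direct stake: 75% = 75%.
Total: 10% + 75% = 85%.
Rounded: 85.00%.

85.00%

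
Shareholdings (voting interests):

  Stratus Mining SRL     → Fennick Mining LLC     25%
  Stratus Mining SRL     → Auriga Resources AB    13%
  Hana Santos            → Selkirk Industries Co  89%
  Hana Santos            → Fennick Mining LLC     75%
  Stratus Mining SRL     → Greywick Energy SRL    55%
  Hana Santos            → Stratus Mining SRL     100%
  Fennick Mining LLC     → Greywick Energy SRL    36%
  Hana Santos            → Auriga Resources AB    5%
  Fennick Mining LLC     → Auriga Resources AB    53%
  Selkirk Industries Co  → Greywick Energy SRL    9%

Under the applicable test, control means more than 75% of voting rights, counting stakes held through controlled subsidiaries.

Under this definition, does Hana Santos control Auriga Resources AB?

Hana holds 100% of Stratus, so Hana controls Stratus.
Hana holds 89% of Selkirk, so Hana controls Selkirk.
Stratus and Hana together hold 25% + 75% = 100% of Fennick, so Hana controls Fennick.
Fennick and Selkirk and Stratus together hold 36% + 9% + 55% = 100% of Greywick, so Hana controls Greywick.
In Auriga, Hana's side holds only 13% + 53% + 5% = 71%, not > 75%.
So Hana does not control Auriga.

No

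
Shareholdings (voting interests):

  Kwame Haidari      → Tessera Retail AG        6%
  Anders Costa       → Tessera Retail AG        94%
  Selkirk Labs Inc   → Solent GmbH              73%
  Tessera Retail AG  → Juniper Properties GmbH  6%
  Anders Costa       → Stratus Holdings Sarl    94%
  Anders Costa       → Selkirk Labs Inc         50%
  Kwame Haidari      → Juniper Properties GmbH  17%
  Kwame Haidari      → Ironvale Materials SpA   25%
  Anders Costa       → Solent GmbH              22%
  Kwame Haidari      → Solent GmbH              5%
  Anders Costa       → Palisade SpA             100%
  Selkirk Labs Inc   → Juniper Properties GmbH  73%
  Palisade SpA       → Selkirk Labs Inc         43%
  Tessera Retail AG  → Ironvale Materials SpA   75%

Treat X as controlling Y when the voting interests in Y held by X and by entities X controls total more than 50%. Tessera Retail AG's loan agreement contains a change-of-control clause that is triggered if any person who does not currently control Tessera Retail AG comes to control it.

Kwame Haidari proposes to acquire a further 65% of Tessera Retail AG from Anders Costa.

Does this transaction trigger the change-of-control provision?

The purchase adds only to Kwame's holdings (Anders's stake shrinks), so Kwame is the only person who could newly come to control Tessera.
Kwame's largest direct stake is 25% in Ironvale, which does not meet the threshold, so Kwame controls no company.
In Tessera, Kwame's side holds only 6%, not > 50%.
So before the transaction, Kwame does not control Tessera.
After the purchase, Kwame's direct stake in Tessera rises to 6% + 65% = 71%, and Anders's stake falls to 29%.
Kwame holds 71% of Tessera, so Kwame controls Tessera.
Kwame did not control Tessera before and does after, so the clause is triggered.

Yes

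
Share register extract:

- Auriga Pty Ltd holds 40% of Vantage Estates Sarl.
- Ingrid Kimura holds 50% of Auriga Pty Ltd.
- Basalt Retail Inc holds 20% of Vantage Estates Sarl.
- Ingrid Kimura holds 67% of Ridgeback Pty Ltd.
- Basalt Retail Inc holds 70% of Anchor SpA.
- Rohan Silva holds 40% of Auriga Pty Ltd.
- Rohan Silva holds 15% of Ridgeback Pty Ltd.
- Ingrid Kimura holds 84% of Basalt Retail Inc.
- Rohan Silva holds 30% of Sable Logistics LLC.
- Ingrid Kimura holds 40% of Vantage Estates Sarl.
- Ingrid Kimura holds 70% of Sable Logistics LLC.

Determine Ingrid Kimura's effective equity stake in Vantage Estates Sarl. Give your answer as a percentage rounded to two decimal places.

Ingrid reaches Vantage along 3 paths.
Via Basalt: 84% × 20% = 16.8%.
Direct stake: 40% = 40%.
Via Auriga: 50% × 40% = 20%.
Total: 16.8% + 40% + 20% = 76.8%.
Rounded: 76.80%.

76.80%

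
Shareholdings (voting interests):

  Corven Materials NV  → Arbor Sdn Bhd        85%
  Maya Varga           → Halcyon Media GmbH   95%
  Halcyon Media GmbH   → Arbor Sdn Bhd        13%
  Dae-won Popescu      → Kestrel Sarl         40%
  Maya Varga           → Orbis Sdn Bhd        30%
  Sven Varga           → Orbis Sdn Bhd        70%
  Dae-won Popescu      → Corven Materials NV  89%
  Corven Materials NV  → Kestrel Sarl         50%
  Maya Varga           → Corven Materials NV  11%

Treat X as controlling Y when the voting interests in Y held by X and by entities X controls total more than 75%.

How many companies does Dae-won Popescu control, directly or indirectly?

Dae-won holds 89% of Corven, so Dae-won controls Corven.
Corven holds 85% of Arbor, so Dae-won controls Arbor.
Corven and Dae-won together hold 50% + 40% = 90% of Kestrel, so Dae-won controls Kestrel.
No other company's threshold is met.
Dae-won controls 3 companies.

3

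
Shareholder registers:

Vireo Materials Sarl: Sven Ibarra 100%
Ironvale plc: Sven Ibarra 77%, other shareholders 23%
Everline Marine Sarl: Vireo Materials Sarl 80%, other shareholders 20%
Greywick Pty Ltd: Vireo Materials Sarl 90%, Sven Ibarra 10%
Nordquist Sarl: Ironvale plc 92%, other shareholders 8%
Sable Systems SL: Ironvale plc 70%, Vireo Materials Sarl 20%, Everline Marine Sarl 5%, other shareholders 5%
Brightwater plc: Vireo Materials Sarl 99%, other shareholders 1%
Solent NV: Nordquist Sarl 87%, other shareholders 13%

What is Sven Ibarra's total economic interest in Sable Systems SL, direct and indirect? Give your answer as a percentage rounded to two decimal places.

77.90%

Sven reaches Sable along 3 paths.
Via Ironvale: 77% × 70% = 53.9%.
Via Vireo: 100% × 20% = 20%.
Via Vireo → Everline: 100% × 80% × 5% = 4%.
Total: 53.9% + 20% + 4% = 77.9%.
Rounded: 77.90%.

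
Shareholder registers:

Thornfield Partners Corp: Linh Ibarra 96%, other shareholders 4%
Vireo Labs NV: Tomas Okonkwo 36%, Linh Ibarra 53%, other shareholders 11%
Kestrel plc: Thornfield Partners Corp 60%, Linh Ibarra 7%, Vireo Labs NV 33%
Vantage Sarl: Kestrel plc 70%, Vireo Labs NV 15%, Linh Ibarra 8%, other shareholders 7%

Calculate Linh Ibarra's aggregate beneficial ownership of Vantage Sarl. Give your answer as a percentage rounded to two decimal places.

Linh reaches Vantage along 5 paths.
Via Thornfield → Kestrel: 96% × 60% × 70% = 40.32%.
Via Kestrel: 7% × 70% = 4.9%.
Via Vireo → Kestrel: 53% × 33% × 70% = 12.243%.
Via Vireo: 53% × 15% = 7.95%.
Direct stake: 8% = 8%.
Total: 40.32% + 4.9% + 12.243% + 7.95% + 8% = 73.413%.
Rounded: 73.41%.

73.41%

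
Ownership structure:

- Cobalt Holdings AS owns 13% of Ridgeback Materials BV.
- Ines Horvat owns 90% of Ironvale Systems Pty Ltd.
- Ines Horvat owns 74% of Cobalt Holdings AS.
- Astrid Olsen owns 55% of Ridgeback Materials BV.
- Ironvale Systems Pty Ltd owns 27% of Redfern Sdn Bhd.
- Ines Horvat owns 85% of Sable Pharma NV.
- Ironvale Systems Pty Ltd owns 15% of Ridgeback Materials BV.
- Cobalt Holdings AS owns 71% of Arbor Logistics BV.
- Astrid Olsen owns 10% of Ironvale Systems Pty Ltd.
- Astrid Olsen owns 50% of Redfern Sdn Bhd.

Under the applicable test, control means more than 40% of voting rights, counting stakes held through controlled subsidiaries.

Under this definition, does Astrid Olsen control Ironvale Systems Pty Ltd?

No

Astrid holds 55% of Ridgeback, so Astrid controls Ridgeback.
Astrid holds 50% of Redfern, so Astrid controls Redfern.
In Ironvale, Astrid's side holds only 10%, not > 40%.
So Astrid does not control Ironvale.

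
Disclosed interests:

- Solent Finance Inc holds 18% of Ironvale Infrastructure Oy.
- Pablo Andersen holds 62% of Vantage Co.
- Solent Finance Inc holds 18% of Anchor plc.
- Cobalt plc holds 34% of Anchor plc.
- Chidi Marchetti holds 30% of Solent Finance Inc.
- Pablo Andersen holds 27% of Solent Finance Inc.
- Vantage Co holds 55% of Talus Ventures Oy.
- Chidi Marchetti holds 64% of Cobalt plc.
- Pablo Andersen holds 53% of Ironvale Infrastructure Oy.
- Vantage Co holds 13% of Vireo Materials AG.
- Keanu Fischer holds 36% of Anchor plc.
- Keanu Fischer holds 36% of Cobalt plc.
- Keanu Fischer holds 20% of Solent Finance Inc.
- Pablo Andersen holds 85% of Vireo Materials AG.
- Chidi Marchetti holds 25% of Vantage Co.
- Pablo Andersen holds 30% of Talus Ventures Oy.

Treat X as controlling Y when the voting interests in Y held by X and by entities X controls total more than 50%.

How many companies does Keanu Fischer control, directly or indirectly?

0

Keanu's largest direct stake is 36% in Cobalt, which does not meet the threshold.
Keanu controls 0 companies.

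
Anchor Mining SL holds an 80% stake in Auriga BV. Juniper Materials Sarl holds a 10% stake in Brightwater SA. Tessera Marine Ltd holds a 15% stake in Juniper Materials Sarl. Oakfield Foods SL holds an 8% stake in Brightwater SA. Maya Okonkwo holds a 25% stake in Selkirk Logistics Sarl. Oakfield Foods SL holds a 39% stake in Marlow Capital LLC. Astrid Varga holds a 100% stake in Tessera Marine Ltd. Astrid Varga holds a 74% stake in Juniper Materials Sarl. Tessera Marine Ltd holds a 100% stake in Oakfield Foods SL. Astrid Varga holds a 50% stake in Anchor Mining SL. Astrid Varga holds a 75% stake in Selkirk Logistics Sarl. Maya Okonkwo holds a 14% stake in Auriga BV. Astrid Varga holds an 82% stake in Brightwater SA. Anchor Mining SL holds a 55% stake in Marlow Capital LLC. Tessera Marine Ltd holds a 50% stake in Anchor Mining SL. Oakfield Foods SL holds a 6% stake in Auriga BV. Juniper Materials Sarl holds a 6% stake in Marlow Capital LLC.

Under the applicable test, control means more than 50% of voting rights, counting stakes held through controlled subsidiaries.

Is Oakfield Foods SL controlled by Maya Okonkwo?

No

Maya's largest direct stake is 25% in Selkirk, which does not meet the threshold, so Maya controls no company.
Neither Maya nor any entity Maya controls holds any voting interest in Oakfield.
So Maya does not control Oakfield.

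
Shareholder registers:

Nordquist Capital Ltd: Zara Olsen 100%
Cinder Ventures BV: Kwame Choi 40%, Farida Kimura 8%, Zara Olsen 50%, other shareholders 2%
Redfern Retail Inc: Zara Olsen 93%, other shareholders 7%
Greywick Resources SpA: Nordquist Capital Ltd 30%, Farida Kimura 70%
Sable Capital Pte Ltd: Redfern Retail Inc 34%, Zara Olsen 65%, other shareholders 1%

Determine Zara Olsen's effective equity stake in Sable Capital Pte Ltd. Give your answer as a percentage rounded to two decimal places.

Zara reaches Sable along 2 paths.
Via Redfern: 93% × 34% = 31.62%.
Direct stake: 65% = 65%.
Total: 31.62% + 65% = 96.62%.

96.62%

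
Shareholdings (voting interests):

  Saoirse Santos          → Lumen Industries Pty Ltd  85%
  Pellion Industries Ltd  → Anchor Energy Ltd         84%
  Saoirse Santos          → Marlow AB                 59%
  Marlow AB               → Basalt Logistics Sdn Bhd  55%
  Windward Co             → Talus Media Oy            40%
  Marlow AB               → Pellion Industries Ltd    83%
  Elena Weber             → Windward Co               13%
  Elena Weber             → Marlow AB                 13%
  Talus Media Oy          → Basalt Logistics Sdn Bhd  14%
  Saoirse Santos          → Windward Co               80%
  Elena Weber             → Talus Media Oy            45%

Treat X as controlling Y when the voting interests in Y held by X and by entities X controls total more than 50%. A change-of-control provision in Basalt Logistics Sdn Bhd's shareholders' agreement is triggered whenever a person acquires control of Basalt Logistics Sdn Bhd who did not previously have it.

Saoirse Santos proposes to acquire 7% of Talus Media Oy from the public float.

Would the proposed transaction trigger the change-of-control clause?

No

The purchase changes only Saoirse's holdings, so Saoirse is the only person who could newly come to control Basalt.
Saoirse holds 59% of Marlow, so Saoirse controls Marlow.
Marlow holds 55% of Basalt, so Saoirse controls Basalt.
So Saoirse already controls Basalt before the transaction.
After the purchase, Saoirse holds 7% of Talus directly.
Saoirse controlled Basalt already, so this is not a new person acquiring control; every other person's position is unchanged or reduced.
No new person acquires control, so the clause is not triggered.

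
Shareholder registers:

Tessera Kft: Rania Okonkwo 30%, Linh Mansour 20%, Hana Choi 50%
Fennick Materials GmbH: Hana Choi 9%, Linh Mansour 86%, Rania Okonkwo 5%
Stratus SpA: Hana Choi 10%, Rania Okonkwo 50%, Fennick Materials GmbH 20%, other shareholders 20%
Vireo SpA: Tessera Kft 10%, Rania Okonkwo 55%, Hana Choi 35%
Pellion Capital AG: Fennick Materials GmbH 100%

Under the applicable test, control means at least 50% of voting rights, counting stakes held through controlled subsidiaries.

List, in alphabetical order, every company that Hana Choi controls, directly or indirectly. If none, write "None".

Tessera Kft

Hana holds 50% of Tessera, so Hana controls Tessera.
No other company's threshold is met.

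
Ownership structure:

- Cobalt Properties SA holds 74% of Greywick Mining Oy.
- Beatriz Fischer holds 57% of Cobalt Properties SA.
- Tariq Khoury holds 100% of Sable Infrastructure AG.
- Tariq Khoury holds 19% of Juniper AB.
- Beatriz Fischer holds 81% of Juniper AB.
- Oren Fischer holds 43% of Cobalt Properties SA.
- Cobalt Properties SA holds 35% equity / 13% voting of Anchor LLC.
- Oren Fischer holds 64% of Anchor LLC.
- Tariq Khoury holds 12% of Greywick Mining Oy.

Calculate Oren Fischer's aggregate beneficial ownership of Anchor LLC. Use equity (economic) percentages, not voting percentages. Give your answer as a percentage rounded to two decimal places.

Oren reaches Anchor along 2 paths.
Via Cobalt: 43% × 35% = 15.05%.
Direct stake: 64% = 64%.
Total: 15.05% + 64% = 79.05%.

79.05%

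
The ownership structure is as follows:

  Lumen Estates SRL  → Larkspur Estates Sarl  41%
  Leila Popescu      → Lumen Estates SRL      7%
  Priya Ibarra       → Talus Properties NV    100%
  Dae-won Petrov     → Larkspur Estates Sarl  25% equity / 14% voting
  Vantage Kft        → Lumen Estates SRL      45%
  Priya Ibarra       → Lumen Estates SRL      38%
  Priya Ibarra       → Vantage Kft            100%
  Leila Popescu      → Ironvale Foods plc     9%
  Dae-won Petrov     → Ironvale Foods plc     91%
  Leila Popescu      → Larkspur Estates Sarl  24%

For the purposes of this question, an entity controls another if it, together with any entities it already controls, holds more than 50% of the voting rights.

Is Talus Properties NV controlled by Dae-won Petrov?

No

Dae-won holds 91% of Ironvale, so Dae-won controls Ironvale.
Neither Dae-won nor any entity Dae-won controls holds any voting interest in Talus.
So Dae-won does not control Talus.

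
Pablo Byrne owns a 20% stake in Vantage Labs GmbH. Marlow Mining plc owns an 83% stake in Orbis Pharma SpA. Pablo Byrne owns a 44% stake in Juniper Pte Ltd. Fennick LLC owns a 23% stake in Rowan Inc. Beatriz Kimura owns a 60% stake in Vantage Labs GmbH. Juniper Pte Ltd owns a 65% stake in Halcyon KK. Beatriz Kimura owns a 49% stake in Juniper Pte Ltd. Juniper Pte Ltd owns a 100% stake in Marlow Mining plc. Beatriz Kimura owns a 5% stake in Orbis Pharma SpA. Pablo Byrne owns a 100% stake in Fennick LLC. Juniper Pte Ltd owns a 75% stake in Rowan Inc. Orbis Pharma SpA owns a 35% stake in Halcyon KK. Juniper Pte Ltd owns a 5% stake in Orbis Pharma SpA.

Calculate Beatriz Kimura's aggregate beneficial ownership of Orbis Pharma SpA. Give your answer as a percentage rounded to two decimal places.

Beatriz reaches Orbis along 3 paths.
Via Juniper: 49% × 5% = 2.45%.
Direct stake: 5% = 5%.
Via Juniper → Marlow: 49% × 100% × 83% = 40.67%.
Total: 2.45% + 5% + 40.67% = 48.12%.

48.12%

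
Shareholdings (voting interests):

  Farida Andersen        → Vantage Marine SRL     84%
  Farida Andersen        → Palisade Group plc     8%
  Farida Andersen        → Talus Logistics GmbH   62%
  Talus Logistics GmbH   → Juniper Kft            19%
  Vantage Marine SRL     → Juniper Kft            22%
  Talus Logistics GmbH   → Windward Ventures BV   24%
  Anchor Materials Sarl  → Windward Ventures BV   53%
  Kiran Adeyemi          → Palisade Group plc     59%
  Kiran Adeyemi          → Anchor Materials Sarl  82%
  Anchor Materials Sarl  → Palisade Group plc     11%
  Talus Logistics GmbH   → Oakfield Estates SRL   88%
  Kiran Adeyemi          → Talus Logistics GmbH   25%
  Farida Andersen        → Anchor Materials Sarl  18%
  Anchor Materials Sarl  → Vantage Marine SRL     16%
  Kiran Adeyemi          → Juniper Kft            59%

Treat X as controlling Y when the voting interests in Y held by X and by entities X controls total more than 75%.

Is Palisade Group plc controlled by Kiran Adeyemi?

Kiran holds 82% of Anchor, so Kiran controls Anchor.
In Palisade, Kiran's side holds only 11% + 59% = 70%, not > 75%.
So Kiran does not control Palisade.

No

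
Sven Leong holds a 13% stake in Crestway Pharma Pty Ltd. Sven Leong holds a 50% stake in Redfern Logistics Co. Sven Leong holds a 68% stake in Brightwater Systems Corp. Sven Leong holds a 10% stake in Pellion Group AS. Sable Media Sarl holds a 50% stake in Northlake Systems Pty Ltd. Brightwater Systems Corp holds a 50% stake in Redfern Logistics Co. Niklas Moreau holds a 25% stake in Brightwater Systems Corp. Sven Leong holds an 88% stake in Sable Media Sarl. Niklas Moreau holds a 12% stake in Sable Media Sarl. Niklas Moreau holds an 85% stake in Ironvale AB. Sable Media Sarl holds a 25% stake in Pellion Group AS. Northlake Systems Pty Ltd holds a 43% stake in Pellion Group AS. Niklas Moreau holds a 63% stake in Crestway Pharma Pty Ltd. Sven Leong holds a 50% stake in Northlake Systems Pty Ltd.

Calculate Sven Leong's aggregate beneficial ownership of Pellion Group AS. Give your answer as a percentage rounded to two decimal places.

Sven reaches Pellion along 4 paths.
Direct stake: 10% = 10%.
Via Sable → Northlake: 88% × 50% × 43% = 18.92%.
Via Northlake: 50% × 43% = 21.5%.
Via Sable: 88% × 25% = 22%.
Total: 10% + 18.92% + 21.5% + 22% = 72.42%.

72.42%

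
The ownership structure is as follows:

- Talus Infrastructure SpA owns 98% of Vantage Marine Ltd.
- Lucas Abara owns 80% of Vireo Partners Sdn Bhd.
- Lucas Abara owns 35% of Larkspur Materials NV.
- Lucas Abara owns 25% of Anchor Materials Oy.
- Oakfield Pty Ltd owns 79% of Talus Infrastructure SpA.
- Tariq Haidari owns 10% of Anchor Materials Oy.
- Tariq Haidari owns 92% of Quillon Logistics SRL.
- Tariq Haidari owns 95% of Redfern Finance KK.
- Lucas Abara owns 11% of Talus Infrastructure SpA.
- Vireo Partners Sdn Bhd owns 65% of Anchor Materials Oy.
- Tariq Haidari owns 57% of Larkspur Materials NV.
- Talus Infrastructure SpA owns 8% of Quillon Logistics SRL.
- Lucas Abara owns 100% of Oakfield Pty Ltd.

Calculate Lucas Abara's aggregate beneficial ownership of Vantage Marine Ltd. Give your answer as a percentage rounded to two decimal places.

88.20%

Lucas reaches Vantage along 2 paths.
Via Talus: 11% × 98% = 10.78%.
Via Oakfield → Talus: 100% × 79% × 98% = 77.42%.
Total: 10.78% + 77.42% = 88.2%.
Rounded: 88.20%.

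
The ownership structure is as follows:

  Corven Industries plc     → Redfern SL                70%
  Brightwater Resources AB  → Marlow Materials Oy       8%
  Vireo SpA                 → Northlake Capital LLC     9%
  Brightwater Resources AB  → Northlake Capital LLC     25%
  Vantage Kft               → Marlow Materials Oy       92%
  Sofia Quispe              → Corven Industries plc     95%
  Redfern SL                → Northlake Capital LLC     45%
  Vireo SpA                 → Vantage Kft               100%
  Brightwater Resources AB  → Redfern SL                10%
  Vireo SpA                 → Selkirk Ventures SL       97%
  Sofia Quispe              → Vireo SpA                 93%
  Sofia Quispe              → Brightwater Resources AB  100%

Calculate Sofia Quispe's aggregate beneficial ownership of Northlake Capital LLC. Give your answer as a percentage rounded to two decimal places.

Sofia reaches Northlake along 4 paths.
Via Brightwater → Redfern: 100% × 10% × 45% = 4.5%.
Via Corven → Redfern: 95% × 70% × 45% = 29.925%.
Via Brightwater: 100% × 25% = 25%.
Via Vireo: 93% × 9% = 8.37%.
Total: 4.5% + 29.925% + 25% + 8.37% = 67.795%.
Rounded: 67.80%.

67.80%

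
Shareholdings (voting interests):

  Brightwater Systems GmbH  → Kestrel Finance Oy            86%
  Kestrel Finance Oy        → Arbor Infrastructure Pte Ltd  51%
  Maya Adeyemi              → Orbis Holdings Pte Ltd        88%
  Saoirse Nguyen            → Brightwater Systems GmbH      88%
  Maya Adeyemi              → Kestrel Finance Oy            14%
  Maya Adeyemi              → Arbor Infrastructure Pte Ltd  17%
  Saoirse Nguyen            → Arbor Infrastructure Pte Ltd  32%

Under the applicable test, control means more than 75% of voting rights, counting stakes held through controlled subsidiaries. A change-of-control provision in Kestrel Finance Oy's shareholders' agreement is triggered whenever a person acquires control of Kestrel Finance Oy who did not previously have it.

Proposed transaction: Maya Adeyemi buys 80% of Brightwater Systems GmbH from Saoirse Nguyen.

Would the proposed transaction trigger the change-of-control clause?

The purchase adds only to Maya's holdings (Saoirse's stake shrinks), so Maya is the only person who could newly come to control Kestrel.
Maya holds 88% of Orbis, so Maya controls Orbis.
In Kestrel, Maya's side holds only 14%, not > 75%.
So before the transaction, Maya does not control Kestrel.
After the purchase, Maya holds 80% of Brightwater directly, and Saoirse's stake falls to 8%.
Maya holds 80% of Brightwater, so Maya controls Brightwater.
Brightwater and Maya together hold 86% + 14% = 100% of Kestrel, so Maya controls Kestrel.
Maya did not control Kestrel before and does after, so the clause is triggered.

Yes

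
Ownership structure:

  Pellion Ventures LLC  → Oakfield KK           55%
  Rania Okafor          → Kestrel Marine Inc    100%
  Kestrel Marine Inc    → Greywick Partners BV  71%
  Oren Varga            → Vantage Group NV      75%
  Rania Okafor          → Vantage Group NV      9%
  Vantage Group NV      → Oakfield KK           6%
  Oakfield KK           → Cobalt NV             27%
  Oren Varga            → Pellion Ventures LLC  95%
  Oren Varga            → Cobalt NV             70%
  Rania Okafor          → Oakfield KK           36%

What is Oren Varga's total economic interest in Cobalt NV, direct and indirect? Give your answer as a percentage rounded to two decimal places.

Oren reaches Cobalt along 3 paths.
Via Pellion → Oakfield: 95% × 55% × 27% = 14.1075%.
Via Vantage → Oakfield: 75% × 6% × 27% = 1.215%.
Direct stake: 70% = 70%.
Total: 14.1075% + 1.215% + 70% = 85.3225%.
Rounded: 85.32%.

85.32%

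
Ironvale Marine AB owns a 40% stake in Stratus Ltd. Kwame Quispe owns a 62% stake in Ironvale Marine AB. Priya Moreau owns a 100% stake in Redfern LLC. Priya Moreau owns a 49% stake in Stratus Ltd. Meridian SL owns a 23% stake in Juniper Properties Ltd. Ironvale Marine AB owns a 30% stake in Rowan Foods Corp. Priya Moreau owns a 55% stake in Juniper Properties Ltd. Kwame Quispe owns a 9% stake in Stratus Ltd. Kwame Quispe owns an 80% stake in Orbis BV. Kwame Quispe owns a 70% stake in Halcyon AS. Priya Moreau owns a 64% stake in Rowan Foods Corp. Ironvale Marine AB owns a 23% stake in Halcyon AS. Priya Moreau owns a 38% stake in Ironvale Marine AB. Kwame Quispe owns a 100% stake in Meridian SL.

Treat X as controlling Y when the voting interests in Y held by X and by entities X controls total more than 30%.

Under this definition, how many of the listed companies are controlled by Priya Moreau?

5

Priya holds 38% of Ironvale, so Priya controls Ironvale.
Priya holds 100% of Redfern, so Priya controls Redfern.
Ironvale and Priya together hold 30% + 64% = 94% of Rowan, so Priya controls Rowan.
Priya and Ironvale together hold 49% + 40% = 89% of Stratus, so Priya controls Stratus.
Priya holds 55% of Juniper, so Priya controls Juniper.
No other company's threshold is met.
Priya controls 5 companies.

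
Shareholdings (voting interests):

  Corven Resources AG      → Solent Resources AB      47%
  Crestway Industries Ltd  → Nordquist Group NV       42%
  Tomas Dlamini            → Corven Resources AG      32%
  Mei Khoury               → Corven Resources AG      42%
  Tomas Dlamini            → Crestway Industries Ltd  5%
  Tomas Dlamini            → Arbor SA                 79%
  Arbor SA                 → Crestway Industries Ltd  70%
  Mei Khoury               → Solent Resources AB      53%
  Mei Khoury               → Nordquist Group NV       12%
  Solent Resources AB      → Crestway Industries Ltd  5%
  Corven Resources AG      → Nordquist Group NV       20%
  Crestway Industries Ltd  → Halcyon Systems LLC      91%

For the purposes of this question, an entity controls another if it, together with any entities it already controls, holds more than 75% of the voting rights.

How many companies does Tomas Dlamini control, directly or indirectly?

Tomas holds 79% of Arbor, so Tomas controls Arbor.
No other company's threshold is met.
Tomas controls 1 company.

1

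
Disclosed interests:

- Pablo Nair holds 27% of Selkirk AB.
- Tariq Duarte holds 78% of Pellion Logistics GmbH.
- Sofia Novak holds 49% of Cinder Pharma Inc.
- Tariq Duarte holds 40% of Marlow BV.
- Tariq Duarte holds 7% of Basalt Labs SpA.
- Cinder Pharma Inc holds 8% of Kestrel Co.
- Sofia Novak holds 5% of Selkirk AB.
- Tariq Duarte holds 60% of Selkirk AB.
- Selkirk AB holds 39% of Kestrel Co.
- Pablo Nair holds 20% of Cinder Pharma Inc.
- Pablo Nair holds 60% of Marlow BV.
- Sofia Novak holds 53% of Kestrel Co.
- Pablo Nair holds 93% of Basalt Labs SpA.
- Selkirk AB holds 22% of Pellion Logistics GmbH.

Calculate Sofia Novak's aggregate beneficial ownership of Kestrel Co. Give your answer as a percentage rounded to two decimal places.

58.87%

Sofia reaches Kestrel along 3 paths.
Direct stake: 53% = 53%.
Via Cinder: 49% × 8% = 3.92%.
Via Selkirk: 5% × 39% = 1.95%.
Total: 53% + 3.92% + 1.95% = 58.87%.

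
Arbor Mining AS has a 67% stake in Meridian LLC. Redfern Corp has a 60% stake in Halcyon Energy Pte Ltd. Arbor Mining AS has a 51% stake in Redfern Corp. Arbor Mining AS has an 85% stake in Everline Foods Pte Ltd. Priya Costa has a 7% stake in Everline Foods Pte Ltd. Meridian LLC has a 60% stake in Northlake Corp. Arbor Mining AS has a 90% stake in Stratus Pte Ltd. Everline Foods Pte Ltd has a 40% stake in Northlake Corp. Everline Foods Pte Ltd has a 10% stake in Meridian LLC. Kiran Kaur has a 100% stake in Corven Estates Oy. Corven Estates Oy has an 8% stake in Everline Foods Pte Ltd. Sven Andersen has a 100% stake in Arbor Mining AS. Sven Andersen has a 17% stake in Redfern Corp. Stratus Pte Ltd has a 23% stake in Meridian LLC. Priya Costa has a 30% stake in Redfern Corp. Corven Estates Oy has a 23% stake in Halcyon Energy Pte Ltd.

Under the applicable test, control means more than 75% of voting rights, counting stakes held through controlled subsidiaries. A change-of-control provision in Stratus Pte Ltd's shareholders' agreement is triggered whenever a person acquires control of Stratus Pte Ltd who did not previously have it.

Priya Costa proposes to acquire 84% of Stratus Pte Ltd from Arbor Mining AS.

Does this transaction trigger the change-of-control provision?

Yes

The purchase adds only to Priya's holdings (Arbor's stake shrinks), so Priya is the only person who could newly come to control Stratus.
Priya's largest direct stake is 30% in Redfern, which does not meet the threshold, so Priya controls no company.
Neither Priya nor any entity Priya controls holds any voting interest in Stratus.
So before the transaction, Priya does not control Stratus.
After the purchase, Priya holds 84% of Stratus directly, and Arbor's stake falls to 6%.
Priya holds 84% of Stratus, so Priya controls Stratus.
Priya did not control Stratus before and does after, so the clause is triggered.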